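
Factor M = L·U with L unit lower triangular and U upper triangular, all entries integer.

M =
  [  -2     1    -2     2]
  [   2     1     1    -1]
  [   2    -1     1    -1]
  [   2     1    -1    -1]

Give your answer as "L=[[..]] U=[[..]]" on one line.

  r1 -= -1·r0 → [0,2,-1,1]
  r2 -= -1·r0 → [0,0,-1,1]
  r3 -= -1·r0 → [0,2,-3,1]
  r2 -= 0·r1 → [0,0,-1,1]
  r3 -= 1·r1 → [0,0,-2,0]
  r3 -= 2·r2 → [0,0,0,-2]

L=[[1,0,0,0],[-1,1,0,0],[-1,0,1,0],[-1,1,2,1]] U=[[-2,1,-2,2],[0,2,-1,1],[0,0,-1,1],[0,0,0,-2]]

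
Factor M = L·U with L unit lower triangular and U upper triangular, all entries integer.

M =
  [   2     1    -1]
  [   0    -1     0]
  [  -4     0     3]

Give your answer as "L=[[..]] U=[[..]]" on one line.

  R1 -= 0·R0 → [0,-1,0]
  R2 -= -2·R0 → [0,2,1]
  R2 -= -2·R1 → [0,0,1]

L=[[1,0,0],[0,1,0],[-2,-2,1]] U=[[2,1,-1],[0,-1,0],[0,0,1]]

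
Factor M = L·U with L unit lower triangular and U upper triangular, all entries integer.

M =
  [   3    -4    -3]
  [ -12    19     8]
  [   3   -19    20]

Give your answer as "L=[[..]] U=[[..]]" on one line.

  r1 -= -4·r0 → [0,3,-4]
  r2 -= 1·r0 → [0,-15,23]
  r2 -= -5·r1 → [0,0,3]

L=[[1,0,0],[-4,1,0],[1,-5,1]] U=[[3,-4,-3],[0,3,-4],[0,0,3]]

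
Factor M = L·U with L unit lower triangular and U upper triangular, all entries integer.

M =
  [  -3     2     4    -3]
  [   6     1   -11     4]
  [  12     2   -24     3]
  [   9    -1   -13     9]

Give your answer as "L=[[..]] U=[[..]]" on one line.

  R1 -= -2·R0 → [0,5,-3,-2]
  R2 -= -4·R0 → [0,10,-8,-9]
  R3 -= -3·R0 → [0,5,-1,0]
  R2 -= 2·R1 → [0,0,-2,-5]
  R3 -= 1·R1 → [0,0,2,2]
  R3 -= -1·R2 → [0,0,0,-3]

L=[[1,0,0,0],[-2,1,0,0],[-4,2,1,0],[-3,1,-1,1]] U=[[-3,2,4,-3],[0,5,-3,-2],[0,0,-2,-5],[0,0,0,-3]]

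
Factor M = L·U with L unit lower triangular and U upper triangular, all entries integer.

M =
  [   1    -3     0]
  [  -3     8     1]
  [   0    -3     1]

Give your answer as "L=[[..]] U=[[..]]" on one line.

L=[[1,0,0],[-3,1,0],[0,3,1]] U=[[1,-3,0],[0,-1,1],[0,0,-2]]

  R1 -= -3·R0 → [0,-1,1]
  R2 -= 0·R0 → [0,-3,1]
  R2 -= 3·R1 → [0,0,-2]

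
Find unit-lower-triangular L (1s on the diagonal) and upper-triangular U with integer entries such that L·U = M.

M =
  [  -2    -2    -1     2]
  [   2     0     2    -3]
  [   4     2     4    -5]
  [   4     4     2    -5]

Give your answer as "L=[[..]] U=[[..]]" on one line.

L=[[1,0,0,0],[-1,1,0,0],[-2,1,1,0],[-2,0,0,1]] U=[[-2,-2,-1,2],[0,-2,1,-1],[0,0,1,0],[0,0,0,-1]]

  row1 -= -1·row0 → [0,-2,1,-1]
  row2 -= -2·row0 → [0,-2,2,-1]
  row3 -= -2·row0 → [0,0,0,-1]
  row2 -= 1·row1 → [0,0,1,0]
  row3 -= 0·row1 → [0,0,0,-1]
  row3 -= 0·row2 → [0,0,0,-1]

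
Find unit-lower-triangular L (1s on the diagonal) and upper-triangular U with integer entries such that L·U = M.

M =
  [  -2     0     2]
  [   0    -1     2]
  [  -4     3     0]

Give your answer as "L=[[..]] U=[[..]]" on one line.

L=[[1,0,0],[0,1,0],[2,-3,1]] U=[[-2,0,2],[0,-1,2],[0,0,2]]

  r1 -= 0·r0 → [0,-1,2]
  r2 -= 2·r0 → [0,3,-4]
  r2 -= -3·r1 → [0,0,2]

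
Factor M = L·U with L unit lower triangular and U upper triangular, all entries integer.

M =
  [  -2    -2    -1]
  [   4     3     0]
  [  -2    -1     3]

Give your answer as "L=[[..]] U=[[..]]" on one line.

L=[[1,0,0],[-2,1,0],[1,-1,1]] U=[[-2,-2,-1],[0,-1,-2],[0,0,2]]

  r1 -= -2·r0 → [0,-1,-2]
  r2 -= 1·r0 → [0,1,4]
  r2 -= -1·r1 → [0,0,2]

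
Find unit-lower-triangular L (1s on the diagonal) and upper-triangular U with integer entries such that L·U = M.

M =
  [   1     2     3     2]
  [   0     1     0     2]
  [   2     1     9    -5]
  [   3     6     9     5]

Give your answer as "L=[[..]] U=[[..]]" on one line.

L=[[1,0,0,0],[0,1,0,0],[2,-3,1,0],[3,0,0,1]] U=[[1,2,3,2],[0,1,0,2],[0,0,3,-3],[0,0,0,-1]]

  R1 -= 0·R0 → [0,1,0,2]
  R2 -= 2·R0 → [0,-3,3,-9]
  R3 -= 3·R0 → [0,0,0,-1]
  R2 -= -3·R1 → [0,0,3,-3]
  R3 -= 0·R1 → [0,0,0,-1]
  R3 -= 0·R2 → [0,0,0,-1]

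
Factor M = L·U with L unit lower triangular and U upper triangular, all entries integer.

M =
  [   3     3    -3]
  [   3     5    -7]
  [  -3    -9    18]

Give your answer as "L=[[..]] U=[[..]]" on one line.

L=[[1,0,0],[1,1,0],[-1,-3,1]] U=[[3,3,-3],[0,2,-4],[0,0,3]]

  R1 -= 1·R0 → [0,2,-4]
  R2 -= -1·R0 → [0,-6,15]
  R2 -= -3·R1 → [0,0,3]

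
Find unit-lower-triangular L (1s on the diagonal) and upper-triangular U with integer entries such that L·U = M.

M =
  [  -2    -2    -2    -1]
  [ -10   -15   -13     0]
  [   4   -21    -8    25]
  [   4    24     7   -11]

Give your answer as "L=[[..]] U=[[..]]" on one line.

L=[[1,0,0,0],[5,1,0,0],[-2,5,1,0],[-2,-4,-3,1]] U=[[-2,-2,-2,-1],[0,-5,-3,5],[0,0,3,-2],[0,0,0,1]]

  R1 -= 5·R0 → [0,-5,-3,5]
  R2 -= -2·R0 → [0,-25,-12,23]
  R3 -= -2·R0 → [0,20,3,-13]
  R2 -= 5·R1 → [0,0,3,-2]
  R3 -= -4·R1 → [0,0,-9,7]
  R3 -= -3·R2 → [0,0,0,1]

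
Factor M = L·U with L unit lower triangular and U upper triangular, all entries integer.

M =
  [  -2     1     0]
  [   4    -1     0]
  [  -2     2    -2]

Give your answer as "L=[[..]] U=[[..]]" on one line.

  R1 -= -2·R0 → [0,1,0]
  R2 -= 1·R0 → [0,1,-2]
  R2 -= 1·R1 → [0,0,-2]

L=[[1,0,0],[-2,1,0],[1,1,1]] U=[[-2,1,0],[0,1,0],[0,0,-2]]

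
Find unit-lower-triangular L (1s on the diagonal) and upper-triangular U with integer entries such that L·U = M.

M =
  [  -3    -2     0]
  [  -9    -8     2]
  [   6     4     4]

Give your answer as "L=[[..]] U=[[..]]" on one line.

  R1 -= 3·R0 → [0,-2,2]
  R2 -= -2·R0 → [0,0,4]
  R2 -= 0·R1 → [0,0,4]

L=[[1,0,0],[3,1,0],[-2,0,1]] U=[[-3,-2,0],[0,-2,2],[0,0,4]]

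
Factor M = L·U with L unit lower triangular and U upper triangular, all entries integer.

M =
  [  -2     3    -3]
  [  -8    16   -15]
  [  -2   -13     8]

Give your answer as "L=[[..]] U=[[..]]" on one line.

L=[[1,0,0],[4,1,0],[1,-4,1]] U=[[-2,3,-3],[0,4,-3],[0,0,-1]]

  row1 -= 4·row0 → [0,4,-3]
  row2 -= 1·row0 → [0,-16,11]
  row2 -= -4·row1 → [0,0,-1]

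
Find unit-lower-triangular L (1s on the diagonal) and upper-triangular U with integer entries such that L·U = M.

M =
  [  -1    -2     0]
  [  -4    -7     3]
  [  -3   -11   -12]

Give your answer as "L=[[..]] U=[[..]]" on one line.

  row1 -= 4·row0 → [0,1,3]
  row2 -= 3·row0 → [0,-5,-12]
  row2 -= -5·row1 → [0,0,3]

L=[[1,0,0],[4,1,0],[3,-5,1]] U=[[-1,-2,0],[0,1,3],[0,0,3]]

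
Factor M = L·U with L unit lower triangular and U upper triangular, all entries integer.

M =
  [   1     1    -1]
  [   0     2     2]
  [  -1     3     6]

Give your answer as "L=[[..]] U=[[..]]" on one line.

  row1 -= 0·row0 → [0,2,2]
  row2 -= -1·row0 → [0,4,5]
  row2 -= 2·row1 → [0,0,1]

L=[[1,0,0],[0,1,0],[-1,2,1]] U=[[1,1,-1],[0,2,2],[0,0,1]]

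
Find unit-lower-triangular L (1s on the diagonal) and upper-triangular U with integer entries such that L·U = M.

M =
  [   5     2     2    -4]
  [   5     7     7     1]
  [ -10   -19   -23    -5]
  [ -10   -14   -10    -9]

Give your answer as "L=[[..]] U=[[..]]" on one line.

  r1 -= 1·r0 → [0,5,5,5]
  r2 -= -2·r0 → [0,-15,-19,-13]
  r3 -= -2·r0 → [0,-10,-6,-17]
  r2 -= -3·r1 → [0,0,-4,2]
  r3 -= -2·r1 → [0,0,4,-7]
  r3 -= -1·r2 → [0,0,0,-5]

L=[[1,0,0,0],[1,1,0,0],[-2,-3,1,0],[-2,-2,-1,1]] U=[[5,2,2,-4],[0,5,5,5],[0,0,-4,2],[0,0,0,-5]]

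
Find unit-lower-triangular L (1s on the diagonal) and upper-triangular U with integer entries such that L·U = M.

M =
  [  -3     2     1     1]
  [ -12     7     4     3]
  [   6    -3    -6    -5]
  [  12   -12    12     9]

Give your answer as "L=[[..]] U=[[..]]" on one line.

L=[[1,0,0,0],[4,1,0,0],[-2,-1,1,0],[-4,4,-4,1]] U=[[-3,2,1,1],[0,-1,0,-1],[0,0,-4,-4],[0,0,0,1]]

  row1 -= 4·row0 → [0,-1,0,-1]
  row2 -= -2·row0 → [0,1,-4,-3]
  row3 -= -4·row0 → [0,-4,16,13]
  row2 -= -1·row1 → [0,0,-4,-4]
  row3 -= 4·row1 → [0,0,16,17]
  row3 -= -4·row2 → [0,0,0,1]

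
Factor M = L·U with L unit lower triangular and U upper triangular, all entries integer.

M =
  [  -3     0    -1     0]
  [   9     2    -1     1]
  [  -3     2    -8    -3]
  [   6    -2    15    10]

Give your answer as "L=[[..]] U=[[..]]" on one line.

L=[[1,0,0,0],[-3,1,0,0],[1,1,1,0],[-2,-1,-3,1]] U=[[-3,0,-1,0],[0,2,-4,1],[0,0,-3,-4],[0,0,0,-1]]

  R1 -= -3·R0 → [0,2,-4,1]
  R2 -= 1·R0 → [0,2,-7,-3]
  R3 -= -2·R0 → [0,-2,13,10]
  R2 -= 1·R1 → [0,0,-3,-4]
  R3 -= -1·R1 → [0,0,9,11]
  R3 -= -3·R2 → [0,0,0,-1]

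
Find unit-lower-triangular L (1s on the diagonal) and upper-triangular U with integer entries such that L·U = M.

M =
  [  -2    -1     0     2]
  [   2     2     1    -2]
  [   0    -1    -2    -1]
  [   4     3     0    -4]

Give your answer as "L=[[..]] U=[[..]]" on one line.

L=[[1,0,0,0],[-1,1,0,0],[0,-1,1,0],[-2,1,1,1]] U=[[-2,-1,0,2],[0,1,1,0],[0,0,-1,-1],[0,0,0,1]]

  R1 -= -1·R0 → [0,1,1,0]
  R2 -= 0·R0 → [0,-1,-2,-1]
  R3 -= -2·R0 → [0,1,0,0]
  R2 -= -1·R1 → [0,0,-1,-1]
  R3 -= 1·R1 → [0,0,-1,0]
  R3 -= 1·R2 → [0,0,0,1]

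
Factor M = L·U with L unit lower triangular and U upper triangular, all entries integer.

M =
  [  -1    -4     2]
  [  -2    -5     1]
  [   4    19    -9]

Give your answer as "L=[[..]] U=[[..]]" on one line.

  r1 -= 2·r0 → [0,3,-3]
  r2 -= -4·r0 → [0,3,-1]
  r2 -= 1·r1 → [0,0,2]

L=[[1,0,0],[2,1,0],[-4,1,1]] U=[[-1,-4,2],[0,3,-3],[0,0,2]]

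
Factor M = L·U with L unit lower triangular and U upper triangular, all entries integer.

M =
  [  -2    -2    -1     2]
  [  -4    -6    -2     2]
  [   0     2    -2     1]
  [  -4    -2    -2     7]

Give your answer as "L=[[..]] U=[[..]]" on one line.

  R1 -= 2·R0 → [0,-2,0,-2]
  R2 -= 0·R0 → [0,2,-2,1]
  R3 -= 2·R0 → [0,2,0,3]
  R2 -= -1·R1 → [0,0,-2,-1]
  R3 -= -1·R1 → [0,0,0,1]
  R3 -= 0·R2 → [0,0,0,1]

L=[[1,0,0,0],[2,1,0,0],[0,-1,1,0],[2,-1,0,1]] U=[[-2,-2,-1,2],[0,-2,0,-2],[0,0,-2,-1],[0,0,0,1]]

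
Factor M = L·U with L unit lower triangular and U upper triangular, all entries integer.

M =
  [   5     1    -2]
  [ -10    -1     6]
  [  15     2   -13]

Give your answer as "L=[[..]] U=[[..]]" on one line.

L=[[1,0,0],[-2,1,0],[3,-1,1]] U=[[5,1,-2],[0,1,2],[0,0,-5]]

  r1 -= -2·r0 → [0,1,2]
  r2 -= 3·r0 → [0,-1,-7]
  r2 -= -1·r1 → [0,0,-5]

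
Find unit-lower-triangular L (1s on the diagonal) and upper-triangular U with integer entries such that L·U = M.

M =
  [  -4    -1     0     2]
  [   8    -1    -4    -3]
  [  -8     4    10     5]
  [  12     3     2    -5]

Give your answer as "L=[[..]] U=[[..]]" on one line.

  r1 -= -2·r0 → [0,-3,-4,1]
  r2 -= 2·r0 → [0,6,10,1]
  r3 -= -3·r0 → [0,0,2,1]
  r2 -= -2·r1 → [0,0,2,3]
  r3 -= 0·r1 → [0,0,2,1]
  r3 -= 1·r2 → [0,0,0,-2]

L=[[1,0,0,0],[-2,1,0,0],[2,-2,1,0],[-3,0,1,1]] U=[[-4,-1,0,2],[0,-3,-4,1],[0,0,2,3],[0,0,0,-2]]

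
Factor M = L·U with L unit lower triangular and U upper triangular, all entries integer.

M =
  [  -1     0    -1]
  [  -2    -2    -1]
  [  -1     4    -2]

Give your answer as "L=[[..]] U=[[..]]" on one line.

  row1 -= 2·row0 → [0,-2,1]
  row2 -= 1·row0 → [0,4,-1]
  row2 -= -2·row1 → [0,0,1]

L=[[1,0,0],[2,1,0],[1,-2,1]] U=[[-1,0,-1],[0,-2,1],[0,0,1]]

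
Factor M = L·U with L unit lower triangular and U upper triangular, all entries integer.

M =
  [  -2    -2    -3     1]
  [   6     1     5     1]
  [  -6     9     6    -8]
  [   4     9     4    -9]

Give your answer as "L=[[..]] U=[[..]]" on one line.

  r1 -= -3·r0 → [0,-5,-4,4]
  r2 -= 3·r0 → [0,15,15,-11]
  r3 -= -2·r0 → [0,5,-2,-7]
  r2 -= -3·r1 → [0,0,3,1]
  r3 -= -1·r1 → [0,0,-6,-3]
  r3 -= -2·r2 → [0,0,0,-1]

L=[[1,0,0,0],[-3,1,0,0],[3,-3,1,0],[-2,-1,-2,1]] U=[[-2,-2,-3,1],[0,-5,-4,4],[0,0,3,1],[0,0,0,-1]]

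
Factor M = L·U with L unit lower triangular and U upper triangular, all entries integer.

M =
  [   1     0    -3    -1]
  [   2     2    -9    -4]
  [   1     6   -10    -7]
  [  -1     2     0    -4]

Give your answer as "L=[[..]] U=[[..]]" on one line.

  R1 -= 2·R0 → [0,2,-3,-2]
  R2 -= 1·R0 → [0,6,-7,-6]
  R3 -= -1·R0 → [0,2,-3,-5]
  R2 -= 3·R1 → [0,0,2,0]
  R3 -= 1·R1 → [0,0,0,-3]
  R3 -= 0·R2 → [0,0,0,-3]

L=[[1,0,0,0],[2,1,0,0],[1,3,1,0],[-1,1,0,1]] U=[[1,0,-3,-1],[0,2,-3,-2],[0,0,2,0],[0,0,0,-3]]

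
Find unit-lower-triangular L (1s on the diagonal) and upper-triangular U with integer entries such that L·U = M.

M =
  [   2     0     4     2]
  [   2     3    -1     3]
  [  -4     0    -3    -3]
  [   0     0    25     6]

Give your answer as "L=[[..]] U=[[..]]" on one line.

L=[[1,0,0,0],[1,1,0,0],[-2,0,1,0],[0,0,5,1]] U=[[2,0,4,2],[0,3,-5,1],[0,0,5,1],[0,0,0,1]]

  R1 -= 1·R0 → [0,3,-5,1]
  R2 -= -2·R0 → [0,0,5,1]
  R3 -= 0·R0 → [0,0,25,6]
  R2 -= 0·R1 → [0,0,5,1]
  R3 -= 0·R1 → [0,0,25,6]
  R3 -= 5·R2 → [0,0,0,1]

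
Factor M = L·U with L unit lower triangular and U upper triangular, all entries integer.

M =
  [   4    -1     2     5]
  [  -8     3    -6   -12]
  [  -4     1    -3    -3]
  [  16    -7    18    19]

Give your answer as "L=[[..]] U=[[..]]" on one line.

  row1 -= -2·row0 → [0,1,-2,-2]
  row2 -= -1·row0 → [0,0,-1,2]
  row3 -= 4·row0 → [0,-3,10,-1]
  row2 -= 0·row1 → [0,0,-1,2]
  row3 -= -3·row1 → [0,0,4,-7]
  row3 -= -4·row2 → [0,0,0,1]

L=[[1,0,0,0],[-2,1,0,0],[-1,0,1,0],[4,-3,-4,1]] U=[[4,-1,2,5],[0,1,-2,-2],[0,0,-1,2],[0,0,0,1]]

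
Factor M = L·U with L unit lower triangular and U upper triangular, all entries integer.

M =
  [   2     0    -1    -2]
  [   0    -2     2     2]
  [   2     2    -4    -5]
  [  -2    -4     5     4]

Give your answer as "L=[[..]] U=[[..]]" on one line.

  row1 -= 0·row0 → [0,-2,2,2]
  row2 -= 1·row0 → [0,2,-3,-3]
  row3 -= -1·row0 → [0,-4,4,2]
  row2 -= -1·row1 → [0,0,-1,-1]
  row3 -= 2·row1 → [0,0,0,-2]
  row3 -= 0·row2 → [0,0,0,-2]

L=[[1,0,0,0],[0,1,0,0],[1,-1,1,0],[-1,2,0,1]] U=[[2,0,-1,-2],[0,-2,2,2],[0,0,-1,-1],[0,0,0,-2]]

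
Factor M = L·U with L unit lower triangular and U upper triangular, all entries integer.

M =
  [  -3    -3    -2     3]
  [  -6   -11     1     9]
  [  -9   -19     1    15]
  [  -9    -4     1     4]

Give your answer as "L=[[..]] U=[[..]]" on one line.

L=[[1,0,0,0],[2,1,0,0],[3,2,1,0],[3,-1,-4,1]] U=[[-3,-3,-2,3],[0,-5,5,3],[0,0,-3,0],[0,0,0,-2]]

  R1 -= 2·R0 → [0,-5,5,3]
  R2 -= 3·R0 → [0,-10,7,6]
  R3 -= 3·R0 → [0,5,7,-5]
  R2 -= 2·R1 → [0,0,-3,0]
  R3 -= -1·R1 → [0,0,12,-2]
  R3 -= -4·R2 → [0,0,0,-2]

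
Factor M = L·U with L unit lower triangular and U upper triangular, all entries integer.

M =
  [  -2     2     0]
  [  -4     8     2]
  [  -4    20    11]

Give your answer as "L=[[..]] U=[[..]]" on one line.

L=[[1,0,0],[2,1,0],[2,4,1]] U=[[-2,2,0],[0,4,2],[0,0,3]]

  r1 -= 2·r0 → [0,4,2]
  r2 -= 2·r0 → [0,16,11]
  r2 -= 4·r1 → [0,0,3]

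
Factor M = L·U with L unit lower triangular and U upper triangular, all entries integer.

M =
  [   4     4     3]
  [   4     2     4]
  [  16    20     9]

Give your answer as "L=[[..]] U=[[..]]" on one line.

L=[[1,0,0],[1,1,0],[4,-2,1]] U=[[4,4,3],[0,-2,1],[0,0,-1]]

  r1 -= 1·r0 → [0,-2,1]
  r2 -= 4·r0 → [0,4,-3]
  r2 -= -2·r1 → [0,0,-1]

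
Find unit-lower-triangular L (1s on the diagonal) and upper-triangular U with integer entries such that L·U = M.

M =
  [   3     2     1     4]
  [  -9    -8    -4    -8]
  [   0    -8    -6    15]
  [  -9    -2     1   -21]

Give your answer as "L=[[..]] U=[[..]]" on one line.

  R1 -= -3·R0 → [0,-2,-1,4]
  R2 -= 0·R0 → [0,-8,-6,15]
  R3 -= -3·R0 → [0,4,4,-9]
  R2 -= 4·R1 → [0,0,-2,-1]
  R3 -= -2·R1 → [0,0,2,-1]
  R3 -= -1·R2 → [0,0,0,-2]

L=[[1,0,0,0],[-3,1,0,0],[0,4,1,0],[-3,-2,-1,1]] U=[[3,2,1,4],[0,-2,-1,4],[0,0,-2,-1],[0,0,0,-2]]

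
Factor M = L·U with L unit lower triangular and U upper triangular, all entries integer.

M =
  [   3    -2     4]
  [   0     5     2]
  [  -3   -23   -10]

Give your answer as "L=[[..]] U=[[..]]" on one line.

  R1 -= 0·R0 → [0,5,2]
  R2 -= -1·R0 → [0,-25,-6]
  R2 -= -5·R1 → [0,0,4]

L=[[1,0,0],[0,1,0],[-1,-5,1]] U=[[3,-2,4],[0,5,2],[0,0,4]]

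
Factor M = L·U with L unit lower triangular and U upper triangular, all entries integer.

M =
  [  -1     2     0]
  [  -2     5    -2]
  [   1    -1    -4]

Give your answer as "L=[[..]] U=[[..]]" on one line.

  R1 -= 2·R0 → [0,1,-2]
  R2 -= -1·R0 → [0,1,-4]
  R2 -= 1·R1 → [0,0,-2]

L=[[1,0,0],[2,1,0],[-1,1,1]] U=[[-1,2,0],[0,1,-2],[0,0,-2]]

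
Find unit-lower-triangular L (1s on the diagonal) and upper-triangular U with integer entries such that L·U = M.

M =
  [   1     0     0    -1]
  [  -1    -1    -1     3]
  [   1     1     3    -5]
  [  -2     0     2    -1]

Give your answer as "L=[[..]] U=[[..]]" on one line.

  r1 -= -1·r0 → [0,-1,-1,2]
  r2 -= 1·r0 → [0,1,3,-4]
  r3 -= -2·r0 → [0,0,2,-3]
  r2 -= -1·r1 → [0,0,2,-2]
  r3 -= 0·r1 → [0,0,2,-3]
  r3 -= 1·r2 → [0,0,0,-1]

L=[[1,0,0,0],[-1,1,0,0],[1,-1,1,0],[-2,0,1,1]] U=[[1,0,0,-1],[0,-1,-1,2],[0,0,2,-2],[0,0,0,-1]]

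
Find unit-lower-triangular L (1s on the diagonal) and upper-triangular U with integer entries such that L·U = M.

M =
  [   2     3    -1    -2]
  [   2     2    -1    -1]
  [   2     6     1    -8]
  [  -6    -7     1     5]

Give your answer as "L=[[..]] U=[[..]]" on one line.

  r1 -= 1·r0 → [0,-1,0,1]
  r2 -= 1·r0 → [0,3,2,-6]
  r3 -= -3·r0 → [0,2,-2,-1]
  r2 -= -3·r1 → [0,0,2,-3]
  r3 -= -2·r1 → [0,0,-2,1]
  r3 -= -1·r2 → [0,0,0,-2]

L=[[1,0,0,0],[1,1,0,0],[1,-3,1,0],[-3,-2,-1,1]] U=[[2,3,-1,-2],[0,-1,0,1],[0,0,2,-3],[0,0,0,-2]]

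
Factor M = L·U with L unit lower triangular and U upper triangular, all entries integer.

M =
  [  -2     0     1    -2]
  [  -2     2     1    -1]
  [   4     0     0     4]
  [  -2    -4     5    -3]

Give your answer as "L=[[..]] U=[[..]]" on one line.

L=[[1,0,0,0],[1,1,0,0],[-2,0,1,0],[1,-2,2,1]] U=[[-2,0,1,-2],[0,2,0,1],[0,0,2,0],[0,0,0,1]]

  row1 -= 1·row0 → [0,2,0,1]
  row2 -= -2·row0 → [0,0,2,0]
  row3 -= 1·row0 → [0,-4,4,-1]
  row2 -= 0·row1 → [0,0,2,0]
  row3 -= -2·row1 → [0,0,4,1]
  row3 -= 2·row2 → [0,0,0,1]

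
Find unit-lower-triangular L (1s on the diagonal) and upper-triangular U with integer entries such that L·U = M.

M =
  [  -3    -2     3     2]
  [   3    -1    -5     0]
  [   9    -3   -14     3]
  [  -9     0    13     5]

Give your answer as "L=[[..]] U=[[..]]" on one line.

  R1 -= -1·R0 → [0,-3,-2,2]
  R2 -= -3·R0 → [0,-9,-5,9]
  R3 -= 3·R0 → [0,6,4,-1]
  R2 -= 3·R1 → [0,0,1,3]
  R3 -= -2·R1 → [0,0,0,3]
  R3 -= 0·R2 → [0,0,0,3]

L=[[1,0,0,0],[-1,1,0,0],[-3,3,1,0],[3,-2,0,1]] U=[[-3,-2,3,2],[0,-3,-2,2],[0,0,1,3],[0,0,0,3]]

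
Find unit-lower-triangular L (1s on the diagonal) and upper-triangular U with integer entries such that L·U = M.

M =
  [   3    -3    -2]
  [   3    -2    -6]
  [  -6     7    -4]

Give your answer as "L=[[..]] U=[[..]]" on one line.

L=[[1,0,0],[1,1,0],[-2,1,1]] U=[[3,-3,-2],[0,1,-4],[0,0,-4]]

  r1 -= 1·r0 → [0,1,-4]
  r2 -= -2·r0 → [0,1,-8]
  r2 -= 1·r1 → [0,0,-4]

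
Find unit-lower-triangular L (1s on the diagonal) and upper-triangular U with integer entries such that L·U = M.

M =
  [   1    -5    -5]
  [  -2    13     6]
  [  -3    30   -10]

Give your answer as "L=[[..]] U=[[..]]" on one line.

L=[[1,0,0],[-2,1,0],[-3,5,1]] U=[[1,-5,-5],[0,3,-4],[0,0,-5]]

  r1 -= -2·r0 → [0,3,-4]
  r2 -= -3·r0 → [0,15,-25]
  r2 -= 5·r1 → [0,0,-5]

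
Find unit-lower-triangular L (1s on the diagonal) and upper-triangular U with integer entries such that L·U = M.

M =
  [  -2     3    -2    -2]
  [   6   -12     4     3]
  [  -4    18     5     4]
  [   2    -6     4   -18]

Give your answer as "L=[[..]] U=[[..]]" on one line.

L=[[1,0,0,0],[-3,1,0,0],[2,-4,1,0],[-1,1,4,1]] U=[[-2,3,-2,-2],[0,-3,-2,-3],[0,0,1,-4],[0,0,0,-1]]

  r1 -= -3·r0 → [0,-3,-2,-3]
  r2 -= 2·r0 → [0,12,9,8]
  r3 -= -1·r0 → [0,-3,2,-20]
  r2 -= -4·r1 → [0,0,1,-4]
  r3 -= 1·r1 → [0,0,4,-17]
  r3 -= 4·r2 → [0,0,0,-1]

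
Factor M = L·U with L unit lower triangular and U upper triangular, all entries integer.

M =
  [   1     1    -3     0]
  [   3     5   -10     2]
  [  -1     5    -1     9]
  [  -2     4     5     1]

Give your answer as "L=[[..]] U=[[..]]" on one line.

L=[[1,0,0,0],[3,1,0,0],[-1,3,1,0],[-2,3,-2,1]] U=[[1,1,-3,0],[0,2,-1,2],[0,0,-1,3],[0,0,0,1]]

  r1 -= 3·r0 → [0,2,-1,2]
  r2 -= -1·r0 → [0,6,-4,9]
  r3 -= -2·r0 → [0,6,-1,1]
  r2 -= 3·r1 → [0,0,-1,3]
  r3 -= 3·r1 → [0,0,2,-5]
  r3 -= -2·r2 → [0,0,0,1]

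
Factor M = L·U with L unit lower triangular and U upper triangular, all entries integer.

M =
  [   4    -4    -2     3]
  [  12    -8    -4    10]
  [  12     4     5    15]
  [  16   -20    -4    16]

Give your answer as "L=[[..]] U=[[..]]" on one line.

  R1 -= 3·R0 → [0,4,2,1]
  R2 -= 3·R0 → [0,16,11,6]
  R3 -= 4·R0 → [0,-4,4,4]
  R2 -= 4·R1 → [0,0,3,2]
  R3 -= -1·R1 → [0,0,6,5]
  R3 -= 2·R2 → [0,0,0,1]

L=[[1,0,0,0],[3,1,0,0],[3,4,1,0],[4,-1,2,1]] U=[[4,-4,-2,3],[0,4,2,1],[0,0,3,2],[0,0,0,1]]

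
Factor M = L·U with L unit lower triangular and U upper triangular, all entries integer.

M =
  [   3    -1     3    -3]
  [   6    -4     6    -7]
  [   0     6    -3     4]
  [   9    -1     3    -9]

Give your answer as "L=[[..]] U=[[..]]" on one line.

L=[[1,0,0,0],[2,1,0,0],[0,-3,1,0],[3,-1,2,1]] U=[[3,-1,3,-3],[0,-2,0,-1],[0,0,-3,1],[0,0,0,-3]]

  R1 -= 2·R0 → [0,-2,0,-1]
  R2 -= 0·R0 → [0,6,-3,4]
  R3 -= 3·R0 → [0,2,-6,0]
  R2 -= -3·R1 → [0,0,-3,1]
  R3 -= -1·R1 → [0,0,-6,-1]
  R3 -= 2·R2 → [0,0,0,-3]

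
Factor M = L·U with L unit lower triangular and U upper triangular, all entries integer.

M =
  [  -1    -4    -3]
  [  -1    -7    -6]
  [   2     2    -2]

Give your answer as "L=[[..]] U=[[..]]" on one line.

  r1 -= 1·r0 → [0,-3,-3]
  r2 -= -2·r0 → [0,-6,-8]
  r2 -= 2·r1 → [0,0,-2]

L=[[1,0,0],[1,1,0],[-2,2,1]] U=[[-1,-4,-3],[0,-3,-3],[0,0,-2]]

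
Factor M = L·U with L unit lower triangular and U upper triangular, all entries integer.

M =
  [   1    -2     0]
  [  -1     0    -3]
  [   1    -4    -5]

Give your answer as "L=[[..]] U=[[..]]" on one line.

  row1 -= -1·row0 → [0,-2,-3]
  row2 -= 1·row0 → [0,-2,-5]
  row2 -= 1·row1 → [0,0,-2]

L=[[1,0,0],[-1,1,0],[1,1,1]] U=[[1,-2,0],[0,-2,-3],[0,0,-2]]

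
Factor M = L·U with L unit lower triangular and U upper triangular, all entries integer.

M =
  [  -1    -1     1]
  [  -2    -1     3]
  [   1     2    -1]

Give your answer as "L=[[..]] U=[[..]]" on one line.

L=[[1,0,0],[2,1,0],[-1,1,1]] U=[[-1,-1,1],[0,1,1],[0,0,-1]]

  row1 -= 2·row0 → [0,1,1]
  row2 -= -1·row0 → [0,1,0]
  row2 -= 1·row1 → [0,0,-1]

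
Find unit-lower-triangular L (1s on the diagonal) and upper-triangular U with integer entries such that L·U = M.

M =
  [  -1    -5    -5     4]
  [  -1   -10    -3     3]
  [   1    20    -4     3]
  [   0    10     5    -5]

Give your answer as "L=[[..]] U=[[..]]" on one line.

L=[[1,0,0,0],[1,1,0,0],[-1,-3,1,0],[0,-2,-3,1]] U=[[-1,-5,-5,4],[0,-5,2,-1],[0,0,-3,4],[0,0,0,5]]

  R1 -= 1·R0 → [0,-5,2,-1]
  R2 -= -1·R0 → [0,15,-9,7]
  R3 -= 0·R0 → [0,10,5,-5]
  R2 -= -3·R1 → [0,0,-3,4]
  R3 -= -2·R1 → [0,0,9,-7]
  R3 -= -3·R2 → [0,0,0,5]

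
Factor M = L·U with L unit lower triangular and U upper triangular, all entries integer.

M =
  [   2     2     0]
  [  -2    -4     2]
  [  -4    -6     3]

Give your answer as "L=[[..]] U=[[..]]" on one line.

L=[[1,0,0],[-1,1,0],[-2,1,1]] U=[[2,2,0],[0,-2,2],[0,0,1]]

  r1 -= -1·r0 → [0,-2,2]
  r2 -= -2·r0 → [0,-2,3]
  r2 -= 1·r1 → [0,0,1]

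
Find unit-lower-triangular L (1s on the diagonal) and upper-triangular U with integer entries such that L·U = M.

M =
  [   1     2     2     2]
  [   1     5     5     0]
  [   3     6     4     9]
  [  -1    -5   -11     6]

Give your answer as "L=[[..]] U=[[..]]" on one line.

L=[[1,0,0,0],[1,1,0,0],[3,0,1,0],[-1,-1,3,1]] U=[[1,2,2,2],[0,3,3,-2],[0,0,-2,3],[0,0,0,-3]]

  R1 -= 1·R0 → [0,3,3,-2]
  R2 -= 3·R0 → [0,0,-2,3]
  R3 -= -1·R0 → [0,-3,-9,8]
  R2 -= 0·R1 → [0,0,-2,3]
  R3 -= -1·R1 → [0,0,-6,6]
  R3 -= 3·R2 → [0,0,0,-3]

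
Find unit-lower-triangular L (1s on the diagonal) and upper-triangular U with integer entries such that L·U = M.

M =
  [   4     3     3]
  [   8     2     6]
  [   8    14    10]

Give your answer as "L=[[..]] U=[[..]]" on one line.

L=[[1,0,0],[2,1,0],[2,-2,1]] U=[[4,3,3],[0,-4,0],[0,0,4]]

  R1 -= 2·R0 → [0,-4,0]
  R2 -= 2·R0 → [0,8,4]
  R2 -= -2·R1 → [0,0,4]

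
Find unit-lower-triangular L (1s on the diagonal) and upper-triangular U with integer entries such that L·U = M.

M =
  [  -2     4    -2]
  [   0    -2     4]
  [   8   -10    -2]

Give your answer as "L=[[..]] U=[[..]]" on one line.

  R1 -= 0·R0 → [0,-2,4]
  R2 -= -4·R0 → [0,6,-10]
  R2 -= -3·R1 → [0,0,2]

L=[[1,0,0],[0,1,0],[-4,-3,1]] U=[[-2,4,-2],[0,-2,4],[0,0,2]]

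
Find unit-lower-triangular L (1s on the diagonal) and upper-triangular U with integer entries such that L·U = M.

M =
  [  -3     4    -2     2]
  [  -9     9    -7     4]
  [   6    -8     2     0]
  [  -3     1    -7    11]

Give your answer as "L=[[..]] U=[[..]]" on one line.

L=[[1,0,0,0],[3,1,0,0],[-2,0,1,0],[1,1,2,1]] U=[[-3,4,-2,2],[0,-3,-1,-2],[0,0,-2,4],[0,0,0,3]]

  row1 -= 3·row0 → [0,-3,-1,-2]
  row2 -= -2·row0 → [0,0,-2,4]
  row3 -= 1·row0 → [0,-3,-5,9]
  row2 -= 0·row1 → [0,0,-2,4]
  row3 -= 1·row1 → [0,0,-4,11]
  row3 -= 2·row2 → [0,0,0,3]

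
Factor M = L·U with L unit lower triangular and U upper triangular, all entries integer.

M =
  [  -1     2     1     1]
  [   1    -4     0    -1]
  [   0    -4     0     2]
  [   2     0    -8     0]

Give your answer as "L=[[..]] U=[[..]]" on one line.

  R1 -= -1·R0 → [0,-2,1,0]
  R2 -= 0·R0 → [0,-4,0,2]
  R3 -= -2·R0 → [0,4,-6,2]
  R2 -= 2·R1 → [0,0,-2,2]
  R3 -= -2·R1 → [0,0,-4,2]
  R3 -= 2·R2 → [0,0,0,-2]

L=[[1,0,0,0],[-1,1,0,0],[0,2,1,0],[-2,-2,2,1]] U=[[-1,2,1,1],[0,-2,1,0],[0,0,-2,2],[0,0,0,-2]]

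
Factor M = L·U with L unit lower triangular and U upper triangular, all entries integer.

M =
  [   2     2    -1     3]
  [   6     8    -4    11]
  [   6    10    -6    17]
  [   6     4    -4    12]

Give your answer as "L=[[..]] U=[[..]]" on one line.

  r1 -= 3·r0 → [0,2,-1,2]
  r2 -= 3·r0 → [0,4,-3,8]
  r3 -= 3·r0 → [0,-2,-1,3]
  r2 -= 2·r1 → [0,0,-1,4]
  r3 -= -1·r1 → [0,0,-2,5]
  r3 -= 2·r2 → [0,0,0,-3]

L=[[1,0,0,0],[3,1,0,0],[3,2,1,0],[3,-1,2,1]] U=[[2,2,-1,3],[0,2,-1,2],[0,0,-1,4],[0,0,0,-3]]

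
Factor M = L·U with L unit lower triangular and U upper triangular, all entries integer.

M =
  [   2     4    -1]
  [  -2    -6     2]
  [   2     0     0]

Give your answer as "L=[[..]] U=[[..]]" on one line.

  R1 -= -1·R0 → [0,-2,1]
  R2 -= 1·R0 → [0,-4,1]
  R2 -= 2·R1 → [0,0,-1]

L=[[1,0,0],[-1,1,0],[1,2,1]] U=[[2,4,-1],[0,-2,1],[0,0,-1]]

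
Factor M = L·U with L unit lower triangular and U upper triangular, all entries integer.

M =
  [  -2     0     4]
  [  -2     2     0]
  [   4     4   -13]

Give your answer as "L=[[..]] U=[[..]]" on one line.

L=[[1,0,0],[1,1,0],[-2,2,1]] U=[[-2,0,4],[0,2,-4],[0,0,3]]

  row1 -= 1·row0 → [0,2,-4]
  row2 -= -2·row0 → [0,4,-5]
  row2 -= 2·row1 → [0,0,3]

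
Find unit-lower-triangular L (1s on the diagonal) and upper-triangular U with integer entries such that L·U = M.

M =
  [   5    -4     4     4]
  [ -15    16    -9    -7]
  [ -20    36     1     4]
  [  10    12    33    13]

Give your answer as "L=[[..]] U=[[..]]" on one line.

L=[[1,0,0,0],[-3,1,0,0],[-4,5,1,0],[2,5,5,1]] U=[[5,-4,4,4],[0,4,3,5],[0,0,2,-5],[0,0,0,5]]

  row1 -= -3·row0 → [0,4,3,5]
  row2 -= -4·row0 → [0,20,17,20]
  row3 -= 2·row0 → [0,20,25,5]
  row2 -= 5·row1 → [0,0,2,-5]
  row3 -= 5·row1 → [0,0,10,-20]
  row3 -= 5·row2 → [0,0,0,5]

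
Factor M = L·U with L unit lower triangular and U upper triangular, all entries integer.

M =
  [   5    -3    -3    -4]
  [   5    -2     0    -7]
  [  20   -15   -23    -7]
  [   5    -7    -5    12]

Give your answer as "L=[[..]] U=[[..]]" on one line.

  row1 -= 1·row0 → [0,1,3,-3]
  row2 -= 4·row0 → [0,-3,-11,9]
  row3 -= 1·row0 → [0,-4,-2,16]
  row2 -= -3·row1 → [0,0,-2,0]
  row3 -= -4·row1 → [0,0,10,4]
  row3 -= -5·row2 → [0,0,0,4]

L=[[1,0,0,0],[1,1,0,0],[4,-3,1,0],[1,-4,-5,1]] U=[[5,-3,-3,-4],[0,1,3,-3],[0,0,-2,0],[0,0,0,4]]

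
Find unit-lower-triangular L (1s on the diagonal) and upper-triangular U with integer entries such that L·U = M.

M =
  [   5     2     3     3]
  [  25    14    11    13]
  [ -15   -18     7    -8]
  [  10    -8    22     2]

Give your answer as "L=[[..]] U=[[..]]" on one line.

  R1 -= 5·R0 → [0,4,-4,-2]
  R2 -= -3·R0 → [0,-12,16,1]
  R3 -= 2·R0 → [0,-12,16,-4]
  R2 -= -3·R1 → [0,0,4,-5]
  R3 -= -3·R1 → [0,0,4,-10]
  R3 -= 1·R2 → [0,0,0,-5]

L=[[1,0,0,0],[5,1,0,0],[-3,-3,1,0],[2,-3,1,1]] U=[[5,2,3,3],[0,4,-4,-2],[0,0,4,-5],[0,0,0,-5]]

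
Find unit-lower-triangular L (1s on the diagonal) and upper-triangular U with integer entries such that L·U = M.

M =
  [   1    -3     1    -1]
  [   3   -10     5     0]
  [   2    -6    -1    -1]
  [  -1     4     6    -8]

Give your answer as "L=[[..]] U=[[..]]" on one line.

  r1 -= 3·r0 → [0,-1,2,3]
  r2 -= 2·r0 → [0,0,-3,1]
  r3 -= -1·r0 → [0,1,7,-9]
  r2 -= 0·r1 → [0,0,-3,1]
  r3 -= -1·r1 → [0,0,9,-6]
  r3 -= -3·r2 → [0,0,0,-3]

L=[[1,0,0,0],[3,1,0,0],[2,0,1,0],[-1,-1,-3,1]] U=[[1,-3,1,-1],[0,-1,2,3],[0,0,-3,1],[0,0,0,-3]]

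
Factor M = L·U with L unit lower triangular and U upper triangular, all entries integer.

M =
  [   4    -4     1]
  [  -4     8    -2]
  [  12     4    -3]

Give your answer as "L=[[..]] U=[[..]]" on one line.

  row1 -= -1·row0 → [0,4,-1]
  row2 -= 3·row0 → [0,16,-6]
  row2 -= 4·row1 → [0,0,-2]

L=[[1,0,0],[-1,1,0],[3,4,1]] U=[[4,-4,1],[0,4,-1],[0,0,-2]]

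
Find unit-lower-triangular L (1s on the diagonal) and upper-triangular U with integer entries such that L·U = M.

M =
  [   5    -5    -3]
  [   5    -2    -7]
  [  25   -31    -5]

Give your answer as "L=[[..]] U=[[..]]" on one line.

  R1 -= 1·R0 → [0,3,-4]
  R2 -= 5·R0 → [0,-6,10]
  R2 -= -2·R1 → [0,0,2]

L=[[1,0,0],[1,1,0],[5,-2,1]] U=[[5,-5,-3],[0,3,-4],[0,0,2]]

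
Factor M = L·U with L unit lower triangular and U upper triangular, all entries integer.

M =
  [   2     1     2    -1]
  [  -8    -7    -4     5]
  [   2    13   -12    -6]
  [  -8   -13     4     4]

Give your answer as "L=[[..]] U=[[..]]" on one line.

L=[[1,0,0,0],[-4,1,0,0],[1,-4,1,0],[-4,3,0,1]] U=[[2,1,2,-1],[0,-3,4,1],[0,0,2,-1],[0,0,0,-3]]

  r1 -= -4·r0 → [0,-3,4,1]
  r2 -= 1·r0 → [0,12,-14,-5]
  r3 -= -4·r0 → [0,-9,12,0]
  r2 -= -4·r1 → [0,0,2,-1]
  r3 -= 3·r1 → [0,0,0,-3]
  r3 -= 0·r2 → [0,0,0,-3]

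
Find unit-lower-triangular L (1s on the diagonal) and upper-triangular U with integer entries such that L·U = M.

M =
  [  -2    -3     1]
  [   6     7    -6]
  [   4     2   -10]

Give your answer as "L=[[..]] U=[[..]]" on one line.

  R1 -= -3·R0 → [0,-2,-3]
  R2 -= -2·R0 → [0,-4,-8]
  R2 -= 2·R1 → [0,0,-2]

L=[[1,0,0],[-3,1,0],[-2,2,1]] U=[[-2,-3,1],[0,-2,-3],[0,0,-2]]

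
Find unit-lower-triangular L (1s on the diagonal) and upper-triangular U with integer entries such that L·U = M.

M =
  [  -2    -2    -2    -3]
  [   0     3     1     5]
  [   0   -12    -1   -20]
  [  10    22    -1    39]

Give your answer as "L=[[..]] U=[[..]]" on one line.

L=[[1,0,0,0],[0,1,0,0],[0,-4,1,0],[-5,4,-5,1]] U=[[-2,-2,-2,-3],[0,3,1,5],[0,0,3,0],[0,0,0,4]]

  r1 -= 0·r0 → [0,3,1,5]
  r2 -= 0·r0 → [0,-12,-1,-20]
  r3 -= -5·r0 → [0,12,-11,24]
  r2 -= -4·r1 → [0,0,3,0]
  r3 -= 4·r1 → [0,0,-15,4]
  r3 -= -5·r2 → [0,0,0,4]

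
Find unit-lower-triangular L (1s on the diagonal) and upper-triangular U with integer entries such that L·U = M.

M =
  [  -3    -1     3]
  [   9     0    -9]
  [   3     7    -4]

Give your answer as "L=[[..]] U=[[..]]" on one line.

  row1 -= -3·row0 → [0,-3,0]
  row2 -= -1·row0 → [0,6,-1]
  row2 -= -2·row1 → [0,0,-1]

L=[[1,0,0],[-3,1,0],[-1,-2,1]] U=[[-3,-1,3],[0,-3,0],[0,0,-1]]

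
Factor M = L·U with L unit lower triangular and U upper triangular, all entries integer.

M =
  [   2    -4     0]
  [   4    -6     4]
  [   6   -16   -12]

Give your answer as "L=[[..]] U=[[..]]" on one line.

  row1 -= 2·row0 → [0,2,4]
  row2 -= 3·row0 → [0,-4,-12]
  row2 -= -2·row1 → [0,0,-4]

L=[[1,0,0],[2,1,0],[3,-2,1]] U=[[2,-4,0],[0,2,4],[0,0,-4]]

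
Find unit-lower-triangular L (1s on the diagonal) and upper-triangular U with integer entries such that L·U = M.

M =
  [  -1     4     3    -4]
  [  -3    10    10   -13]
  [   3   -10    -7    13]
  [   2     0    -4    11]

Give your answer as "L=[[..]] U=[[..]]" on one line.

  row1 -= 3·row0 → [0,-2,1,-1]
  row2 -= -3·row0 → [0,2,2,1]
  row3 -= -2·row0 → [0,8,2,3]
  row2 -= -1·row1 → [0,0,3,0]
  row3 -= -4·row1 → [0,0,6,-1]
  row3 -= 2·row2 → [0,0,0,-1]

L=[[1,0,0,0],[3,1,0,0],[-3,-1,1,0],[-2,-4,2,1]] U=[[-1,4,3,-4],[0,-2,1,-1],[0,0,3,0],[0,0,0,-1]]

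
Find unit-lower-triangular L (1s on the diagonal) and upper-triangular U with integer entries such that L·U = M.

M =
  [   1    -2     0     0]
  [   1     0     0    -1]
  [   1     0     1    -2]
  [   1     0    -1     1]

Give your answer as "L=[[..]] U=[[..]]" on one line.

L=[[1,0,0,0],[1,1,0,0],[1,1,1,0],[1,1,-1,1]] U=[[1,-2,0,0],[0,2,0,-1],[0,0,1,-1],[0,0,0,1]]

  R1 -= 1·R0 → [0,2,0,-1]
  R2 -= 1·R0 → [0,2,1,-2]
  R3 -= 1·R0 → [0,2,-1,1]
  R2 -= 1·R1 → [0,0,1,-1]
  R3 -= 1·R1 → [0,0,-1,2]
  R3 -= -1·R2 → [0,0,0,1]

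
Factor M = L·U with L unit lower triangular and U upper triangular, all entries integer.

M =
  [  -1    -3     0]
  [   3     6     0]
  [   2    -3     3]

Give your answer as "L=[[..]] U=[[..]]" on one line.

L=[[1,0,0],[-3,1,0],[-2,3,1]] U=[[-1,-3,0],[0,-3,0],[0,0,3]]

  row1 -= -3·row0 → [0,-3,0]
  row2 -= -2·row0 → [0,-9,3]
  row2 -= 3·row1 → [0,0,3]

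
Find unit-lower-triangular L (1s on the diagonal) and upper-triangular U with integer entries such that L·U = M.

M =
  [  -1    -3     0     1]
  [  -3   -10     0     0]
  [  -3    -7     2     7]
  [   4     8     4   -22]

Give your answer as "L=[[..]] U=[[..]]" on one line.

L=[[1,0,0,0],[3,1,0,0],[3,-2,1,0],[-4,4,2,1]] U=[[-1,-3,0,1],[0,-1,0,-3],[0,0,2,-2],[0,0,0,-2]]

  r1 -= 3·r0 → [0,-1,0,-3]
  r2 -= 3·r0 → [0,2,2,4]
  r3 -= -4·r0 → [0,-4,4,-18]
  r2 -= -2·r1 → [0,0,2,-2]
  r3 -= 4·r1 → [0,0,4,-6]
  r3 -= 2·r2 → [0,0,0,-2]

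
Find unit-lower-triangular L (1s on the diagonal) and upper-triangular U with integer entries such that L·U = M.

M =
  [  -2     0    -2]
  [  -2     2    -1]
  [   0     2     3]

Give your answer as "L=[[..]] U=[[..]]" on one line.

  R1 -= 1·R0 → [0,2,1]
  R2 -= 0·R0 → [0,2,3]
  R2 -= 1·R1 → [0,0,2]

L=[[1,0,0],[1,1,0],[0,1,1]] U=[[-2,0,-2],[0,2,1],[0,0,2]]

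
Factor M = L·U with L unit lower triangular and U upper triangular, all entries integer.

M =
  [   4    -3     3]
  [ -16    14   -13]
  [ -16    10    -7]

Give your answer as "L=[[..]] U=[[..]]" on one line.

L=[[1,0,0],[-4,1,0],[-4,-1,1]] U=[[4,-3,3],[0,2,-1],[0,0,4]]

  R1 -= -4·R0 → [0,2,-1]
  R2 -= -4·R0 → [0,-2,5]
  R2 -= -1·R1 → [0,0,4]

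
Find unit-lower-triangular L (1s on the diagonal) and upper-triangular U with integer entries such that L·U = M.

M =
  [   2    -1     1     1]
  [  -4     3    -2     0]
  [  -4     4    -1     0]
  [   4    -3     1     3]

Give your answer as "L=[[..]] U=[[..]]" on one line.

  row1 -= -2·row0 → [0,1,0,2]
  row2 -= -2·row0 → [0,2,1,2]
  row3 -= 2·row0 → [0,-1,-1,1]
  row2 -= 2·row1 → [0,0,1,-2]
  row3 -= -1·row1 → [0,0,-1,3]
  row3 -= -1·row2 → [0,0,0,1]

L=[[1,0,0,0],[-2,1,0,0],[-2,2,1,0],[2,-1,-1,1]] U=[[2,-1,1,1],[0,1,0,2],[0,0,1,-2],[0,0,0,1]]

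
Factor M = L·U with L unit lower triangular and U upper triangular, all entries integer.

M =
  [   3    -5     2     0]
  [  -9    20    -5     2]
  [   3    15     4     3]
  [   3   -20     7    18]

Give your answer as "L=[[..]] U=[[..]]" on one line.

L=[[1,0,0,0],[-3,1,0,0],[1,4,1,0],[1,-3,-4,1]] U=[[3,-5,2,0],[0,5,1,2],[0,0,-2,-5],[0,0,0,4]]

  R1 -= -3·R0 → [0,5,1,2]
  R2 -= 1·R0 → [0,20,2,3]
  R3 -= 1·R0 → [0,-15,5,18]
  R2 -= 4·R1 → [0,0,-2,-5]
  R3 -= -3·R1 → [0,0,8,24]
  R3 -= -4·R2 → [0,0,0,4]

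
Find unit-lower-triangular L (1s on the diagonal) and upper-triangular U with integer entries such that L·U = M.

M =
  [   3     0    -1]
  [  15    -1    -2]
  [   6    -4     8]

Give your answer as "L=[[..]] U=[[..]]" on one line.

  R1 -= 5·R0 → [0,-1,3]
  R2 -= 2·R0 → [0,-4,10]
  R2 -= 4·R1 → [0,0,-2]

L=[[1,0,0],[5,1,0],[2,4,1]] U=[[3,0,-1],[0,-1,3],[0,0,-2]]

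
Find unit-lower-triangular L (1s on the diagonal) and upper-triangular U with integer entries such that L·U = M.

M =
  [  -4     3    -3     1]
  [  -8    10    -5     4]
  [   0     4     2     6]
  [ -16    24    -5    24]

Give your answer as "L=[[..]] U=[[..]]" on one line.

  R1 -= 2·R0 → [0,4,1,2]
  R2 -= 0·R0 → [0,4,2,6]
  R3 -= 4·R0 → [0,12,7,20]
  R2 -= 1·R1 → [0,0,1,4]
  R3 -= 3·R1 → [0,0,4,14]
  R3 -= 4·R2 → [0,0,0,-2]

L=[[1,0,0,0],[2,1,0,0],[0,1,1,0],[4,3,4,1]] U=[[-4,3,-3,1],[0,4,1,2],[0,0,1,4],[0,0,0,-2]]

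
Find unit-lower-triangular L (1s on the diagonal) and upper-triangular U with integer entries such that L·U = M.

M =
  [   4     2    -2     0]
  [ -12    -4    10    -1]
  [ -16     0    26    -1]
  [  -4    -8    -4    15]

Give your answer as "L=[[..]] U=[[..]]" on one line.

L=[[1,0,0,0],[-3,1,0,0],[-4,4,1,0],[-1,-3,3,1]] U=[[4,2,-2,0],[0,2,4,-1],[0,0,2,3],[0,0,0,3]]

  r1 -= -3·r0 → [0,2,4,-1]
  r2 -= -4·r0 → [0,8,18,-1]
  r3 -= -1·r0 → [0,-6,-6,15]
  r2 -= 4·r1 → [0,0,2,3]
  r3 -= -3·r1 → [0,0,6,12]
  r3 -= 3·r2 → [0,0,0,3]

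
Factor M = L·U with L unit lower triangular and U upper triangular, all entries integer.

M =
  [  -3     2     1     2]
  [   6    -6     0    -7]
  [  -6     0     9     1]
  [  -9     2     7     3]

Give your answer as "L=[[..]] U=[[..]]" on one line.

L=[[1,0,0,0],[-2,1,0,0],[2,2,1,0],[3,2,0,1]] U=[[-3,2,1,2],[0,-2,2,-3],[0,0,3,3],[0,0,0,3]]

  r1 -= -2·r0 → [0,-2,2,-3]
  r2 -= 2·r0 → [0,-4,7,-3]
  r3 -= 3·r0 → [0,-4,4,-3]
  r2 -= 2·r1 → [0,0,3,3]
  r3 -= 2·r1 → [0,0,0,3]
  r3 -= 0·r2 → [0,0,0,3]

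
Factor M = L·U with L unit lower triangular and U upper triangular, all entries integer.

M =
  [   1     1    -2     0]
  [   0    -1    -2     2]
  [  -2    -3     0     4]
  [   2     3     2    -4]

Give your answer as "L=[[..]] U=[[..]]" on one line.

L=[[1,0,0,0],[0,1,0,0],[-2,1,1,0],[2,-1,-2,1]] U=[[1,1,-2,0],[0,-1,-2,2],[0,0,-2,2],[0,0,0,2]]

  r1 -= 0·r0 → [0,-1,-2,2]
  r2 -= -2·r0 → [0,-1,-4,4]
  r3 -= 2·r0 → [0,1,6,-4]
  r2 -= 1·r1 → [0,0,-2,2]
  r3 -= -1·r1 → [0,0,4,-2]
  r3 -= -2·r2 → [0,0,0,2]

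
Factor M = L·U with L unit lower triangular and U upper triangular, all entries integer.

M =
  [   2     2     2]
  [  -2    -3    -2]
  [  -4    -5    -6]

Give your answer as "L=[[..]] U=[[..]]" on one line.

L=[[1,0,0],[-1,1,0],[-2,1,1]] U=[[2,2,2],[0,-1,0],[0,0,-2]]

  r1 -= -1·r0 → [0,-1,0]
  r2 -= -2·r0 → [0,-1,-2]
  r2 -= 1·r1 → [0,0,-2]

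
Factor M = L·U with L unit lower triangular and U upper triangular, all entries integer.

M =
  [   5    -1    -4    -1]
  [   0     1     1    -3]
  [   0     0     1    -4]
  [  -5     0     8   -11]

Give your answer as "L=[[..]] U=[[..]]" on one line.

L=[[1,0,0,0],[0,1,0,0],[0,0,1,0],[-1,-1,5,1]] U=[[5,-1,-4,-1],[0,1,1,-3],[0,0,1,-4],[0,0,0,5]]

  r1 -= 0·r0 → [0,1,1,-3]
  r2 -= 0·r0 → [0,0,1,-4]
  r3 -= -1·r0 → [0,-1,4,-12]
  r2 -= 0·r1 → [0,0,1,-4]
  r3 -= -1·r1 → [0,0,5,-15]
  r3 -= 5·r2 → [0,0,0,5]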